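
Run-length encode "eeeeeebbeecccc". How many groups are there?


Input: eeeeeebbeecccc
Scanning for consecutive runs:
  Group 1: 'e' x 6 (positions 0-5)
  Group 2: 'b' x 2 (positions 6-7)
  Group 3: 'e' x 2 (positions 8-9)
  Group 4: 'c' x 4 (positions 10-13)
Total groups: 4

4


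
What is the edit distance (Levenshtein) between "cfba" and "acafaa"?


Computing edit distance: "cfba" -> "acafaa"
DP table:
           a    c    a    f    a    a
      0    1    2    3    4    5    6
  c   1    1    1    2    3    4    5
  f   2    2    2    2    2    3    4
  b   3    3    3    3    3    3    4
  a   4    3    4    3    4    3    3
Edit distance = dp[4][6] = 3

3


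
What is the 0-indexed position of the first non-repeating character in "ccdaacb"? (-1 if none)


Input: ccdaacb
Character frequencies:
  'a': 2
  'b': 1
  'c': 3
  'd': 1
Scanning left to right for freq == 1:
  Position 0 ('c'): freq=3, skip
  Position 1 ('c'): freq=3, skip
  Position 2 ('d'): unique! => answer = 2

2


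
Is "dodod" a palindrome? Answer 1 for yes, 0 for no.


Input: dodod
Reversed: dodod
  Compare pos 0 ('d') with pos 4 ('d'): match
  Compare pos 1 ('o') with pos 3 ('o'): match
Result: palindrome

1


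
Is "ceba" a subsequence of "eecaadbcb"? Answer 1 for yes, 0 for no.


Check if "ceba" is a subsequence of "eecaadbcb"
Greedy scan:
  Position 0 ('e'): no match needed
  Position 1 ('e'): no match needed
  Position 2 ('c'): matches sub[0] = 'c'
  Position 3 ('a'): no match needed
  Position 4 ('a'): no match needed
  Position 5 ('d'): no match needed
  Position 6 ('b'): no match needed
  Position 7 ('c'): no match needed
  Position 8 ('b'): no match needed
Only matched 1/4 characters => not a subsequence

0


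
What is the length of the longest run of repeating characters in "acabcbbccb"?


Input: "acabcbbccb"
Scanning for longest run:
  Position 1 ('c'): new char, reset run to 1
  Position 2 ('a'): new char, reset run to 1
  Position 3 ('b'): new char, reset run to 1
  Position 4 ('c'): new char, reset run to 1
  Position 5 ('b'): new char, reset run to 1
  Position 6 ('b'): continues run of 'b', length=2
  Position 7 ('c'): new char, reset run to 1
  Position 8 ('c'): continues run of 'c', length=2
  Position 9 ('b'): new char, reset run to 1
Longest run: 'b' with length 2

2


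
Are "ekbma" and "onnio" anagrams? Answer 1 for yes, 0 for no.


Strings: "ekbma", "onnio"
Sorted first:  abekm
Sorted second: innoo
Differ at position 0: 'a' vs 'i' => not anagrams

0


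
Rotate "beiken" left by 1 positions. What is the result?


Input: "beiken", rotate left by 1
First 1 characters: "b"
Remaining characters: "eiken"
Concatenate remaining + first: "eiken" + "b" = "eikenb"

eikenb


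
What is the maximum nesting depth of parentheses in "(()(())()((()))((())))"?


Input: "(()(())()((()))((())))"
Tracking depth:
  Position 0 '(': depth becomes 1
  Position 1 '(': depth becomes 2
  Position 2 ')': depth becomes 1
  Position 3 '(': depth becomes 2
  Position 4 '(': depth becomes 3
  Position 5 ')': depth becomes 2
  Position 6 ')': depth becomes 1
  Position 7 '(': depth becomes 2
  Position 8 ')': depth becomes 1
  Position 9 '(': depth becomes 2
  Position 10 '(': depth becomes 3
  Position 11 '(': depth becomes 4
  Position 12 ')': depth becomes 3
  Position 13 ')': depth becomes 2
  Position 14 ')': depth becomes 1
  Position 15 '(': depth becomes 2
  Position 16 '(': depth becomes 3
  Position 17 '(': depth becomes 4
  Position 18 ')': depth becomes 3
  Position 19 ')': depth becomes 2
  Position 20 ')': depth becomes 1
  Position 21 ')': depth becomes 0
Maximum depth reached: 4

4


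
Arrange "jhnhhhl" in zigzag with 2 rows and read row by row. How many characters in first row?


Zigzag "jhnhhhl" into 2 rows:
Placing characters:
  'j' => row 0
  'h' => row 1
  'n' => row 0
  'h' => row 1
  'h' => row 0
  'h' => row 1
  'l' => row 0
Rows:
  Row 0: "jnhl"
  Row 1: "hhh"
First row length: 4

4


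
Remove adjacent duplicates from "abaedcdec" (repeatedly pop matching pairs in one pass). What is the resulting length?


Input: abaedcdec
Stack-based adjacent duplicate removal:
  Read 'a': push. Stack: a
  Read 'b': push. Stack: ab
  Read 'a': push. Stack: aba
  Read 'e': push. Stack: abae
  Read 'd': push. Stack: abaed
  Read 'c': push. Stack: abaedc
  Read 'd': push. Stack: abaedcd
  Read 'e': push. Stack: abaedcde
  Read 'c': push. Stack: abaedcdec
Final stack: "abaedcdec" (length 9)

9


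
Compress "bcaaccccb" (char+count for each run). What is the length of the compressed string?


Input: bcaaccccb
Runs:
  'b' x 1 => "b1"
  'c' x 1 => "c1"
  'a' x 2 => "a2"
  'c' x 4 => "c4"
  'b' x 1 => "b1"
Compressed: "b1c1a2c4b1"
Compressed length: 10

10


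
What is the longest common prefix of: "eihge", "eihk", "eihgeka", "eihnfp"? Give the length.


Words: eihge, eihk, eihgeka, eihnfp
  Position 0: all 'e' => match
  Position 1: all 'i' => match
  Position 2: all 'h' => match
  Position 3: ('g', 'k', 'g', 'n') => mismatch, stop
LCP = "eih" (length 3)

3


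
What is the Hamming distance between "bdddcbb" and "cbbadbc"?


Comparing "bdddcbb" and "cbbadbc" position by position:
  Position 0: 'b' vs 'c' => differ
  Position 1: 'd' vs 'b' => differ
  Position 2: 'd' vs 'b' => differ
  Position 3: 'd' vs 'a' => differ
  Position 4: 'c' vs 'd' => differ
  Position 5: 'b' vs 'b' => same
  Position 6: 'b' vs 'c' => differ
Total differences (Hamming distance): 6

6


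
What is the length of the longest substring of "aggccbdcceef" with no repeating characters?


Input: "aggccbdcceef"
Sliding window (track last position of each char):
  Position 0 ('a'): window [0,0] length 1 -- new best
  Position 1 ('g'): window [0,1] length 2 -- new best
  Position 2 ('g'): repeat (last at 1), move window start to 2
  Position 2 ('g'): window [2,2] length 1
  Position 3 ('c'): window [2,3] length 2
  Position 4 ('c'): repeat (last at 3), move window start to 4
  Position 4 ('c'): window [4,4] length 1
  Position 5 ('b'): window [4,5] length 2
  Position 6 ('d'): window [4,6] length 3 -- new best
  Position 7 ('c'): repeat (last at 4), move window start to 5
  Position 7 ('c'): window [5,7] length 3
  Position 8 ('c'): repeat (last at 7), move window start to 8
  Position 8 ('c'): window [8,8] length 1
  Position 9 ('e'): window [8,9] length 2
  Position 10 ('e'): repeat (last at 9), move window start to 10
  Position 10 ('e'): window [10,10] length 1
  Position 11 ('f'): window [10,11] length 2
Longest substring with no repeats: "cbd" with length 3

3


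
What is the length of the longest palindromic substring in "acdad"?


Input: "acdad"
Checking substrings for palindromes:
  [2:5] "dad" (len 3) => palindrome
Longest palindromic substring: "dad" with length 3

3


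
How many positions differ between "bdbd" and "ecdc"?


Comparing "bdbd" and "ecdc" position by position:
  Position 0: 'b' vs 'e' => DIFFER
  Position 1: 'd' vs 'c' => DIFFER
  Position 2: 'b' vs 'd' => DIFFER
  Position 3: 'd' vs 'c' => DIFFER
Positions that differ: 4

4


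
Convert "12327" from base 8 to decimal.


Input: "12327" in base 8
Positional expansion:
  Digit '1' (value 1) x 8^4 = 4096
  Digit '2' (value 2) x 8^3 = 1024
  Digit '3' (value 3) x 8^2 = 192
  Digit '2' (value 2) x 8^1 = 16
  Digit '7' (value 7) x 8^0 = 7
Sum = 5335

5335


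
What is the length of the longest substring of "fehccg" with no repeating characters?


Input: "fehccg"
Sliding window (track last position of each char):
  Position 0 ('f'): window [0,0] length 1 -- new best
  Position 1 ('e'): window [0,1] length 2 -- new best
  Position 2 ('h'): window [0,2] length 3 -- new best
  Position 3 ('c'): window [0,3] length 4 -- new best
  Position 4 ('c'): repeat (last at 3), move window start to 4
  Position 4 ('c'): window [4,4] length 1
  Position 5 ('g'): window [4,5] length 2
Longest substring with no repeats: "fehc" with length 4

4


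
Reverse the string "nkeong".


Input: nkeong
Reading characters right to left:
  Position 5: 'g'
  Position 4: 'n'
  Position 3: 'o'
  Position 2: 'e'
  Position 1: 'k'
  Position 0: 'n'
Reversed: gnoekn

gnoekn


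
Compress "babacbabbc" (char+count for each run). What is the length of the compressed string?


Input: babacbabbc
Runs:
  'b' x 1 => "b1"
  'a' x 1 => "a1"
  'b' x 1 => "b1"
  'a' x 1 => "a1"
  'c' x 1 => "c1"
  'b' x 1 => "b1"
  'a' x 1 => "a1"
  'b' x 2 => "b2"
  'c' x 1 => "c1"
Compressed: "b1a1b1a1c1b1a1b2c1"
Compressed length: 18

18


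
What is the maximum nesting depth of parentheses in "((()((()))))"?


Input: "((()((()))))"
Tracking depth:
  Position 0 '(': depth becomes 1
  Position 1 '(': depth becomes 2
  Position 2 '(': depth becomes 3
  Position 3 ')': depth becomes 2
  Position 4 '(': depth becomes 3
  Position 5 '(': depth becomes 4
  Position 6 '(': depth becomes 5
  Position 7 ')': depth becomes 4
  Position 8 ')': depth becomes 3
  Position 9 ')': depth becomes 2
  Position 10 ')': depth becomes 1
  Position 11 ')': depth becomes 0
Maximum depth reached: 5

5


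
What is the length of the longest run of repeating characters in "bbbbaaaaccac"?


Input: "bbbbaaaaccac"
Scanning for longest run:
  Position 1 ('b'): continues run of 'b', length=2
  Position 2 ('b'): continues run of 'b', length=3
  Position 3 ('b'): continues run of 'b', length=4
  Position 4 ('a'): new char, reset run to 1
  Position 5 ('a'): continues run of 'a', length=2
  Position 6 ('a'): continues run of 'a', length=3
  Position 7 ('a'): continues run of 'a', length=4
  Position 8 ('c'): new char, reset run to 1
  Position 9 ('c'): continues run of 'c', length=2
  Position 10 ('a'): new char, reset run to 1
  Position 11 ('c'): new char, reset run to 1
Longest run: 'b' with length 4

4


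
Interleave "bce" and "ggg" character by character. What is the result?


Interleaving "bce" and "ggg":
  Position 0: 'b' from first, 'g' from second => "bg"
  Position 1: 'c' from first, 'g' from second => "cg"
  Position 2: 'e' from first, 'g' from second => "eg"
Result: bgcgeg

bgcgeg


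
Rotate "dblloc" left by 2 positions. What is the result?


Input: "dblloc", rotate left by 2
First 2 characters: "db"
Remaining characters: "lloc"
Concatenate remaining + first: "lloc" + "db" = "llocdb"

llocdb


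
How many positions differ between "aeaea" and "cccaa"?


Comparing "aeaea" and "cccaa" position by position:
  Position 0: 'a' vs 'c' => DIFFER
  Position 1: 'e' vs 'c' => DIFFER
  Position 2: 'a' vs 'c' => DIFFER
  Position 3: 'e' vs 'a' => DIFFER
  Position 4: 'a' vs 'a' => same
Positions that differ: 4

4


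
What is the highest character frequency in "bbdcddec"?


Input: bbdcddec
Character counts:
  'b': 2
  'c': 2
  'd': 3
  'e': 1
Maximum frequency: 3

3


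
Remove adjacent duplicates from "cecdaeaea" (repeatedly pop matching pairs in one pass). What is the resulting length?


Input: cecdaeaea
Stack-based adjacent duplicate removal:
  Read 'c': push. Stack: c
  Read 'e': push. Stack: ce
  Read 'c': push. Stack: cec
  Read 'd': push. Stack: cecd
  Read 'a': push. Stack: cecda
  Read 'e': push. Stack: cecdae
  Read 'a': push. Stack: cecdaea
  Read 'e': push. Stack: cecdaeae
  Read 'a': push. Stack: cecdaeaea
Final stack: "cecdaeaea" (length 9)

9


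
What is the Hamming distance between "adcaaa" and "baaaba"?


Comparing "adcaaa" and "baaaba" position by position:
  Position 0: 'a' vs 'b' => differ
  Position 1: 'd' vs 'a' => differ
  Position 2: 'c' vs 'a' => differ
  Position 3: 'a' vs 'a' => same
  Position 4: 'a' vs 'b' => differ
  Position 5: 'a' vs 'a' => same
Total differences (Hamming distance): 4

4


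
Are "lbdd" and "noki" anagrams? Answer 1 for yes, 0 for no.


Strings: "lbdd", "noki"
Sorted first:  bddl
Sorted second: ikno
Differ at position 0: 'b' vs 'i' => not anagrams

0


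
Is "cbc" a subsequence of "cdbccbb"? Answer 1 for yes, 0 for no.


Check if "cbc" is a subsequence of "cdbccbb"
Greedy scan:
  Position 0 ('c'): matches sub[0] = 'c'
  Position 1 ('d'): no match needed
  Position 2 ('b'): matches sub[1] = 'b'
  Position 3 ('c'): matches sub[2] = 'c'
  Position 4 ('c'): no match needed
  Position 5 ('b'): no match needed
  Position 6 ('b'): no match needed
All 3 characters matched => is a subsequence

1


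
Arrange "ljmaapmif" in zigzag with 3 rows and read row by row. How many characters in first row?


Zigzag "ljmaapmif" into 3 rows:
Placing characters:
  'l' => row 0
  'j' => row 1
  'm' => row 2
  'a' => row 1
  'a' => row 0
  'p' => row 1
  'm' => row 2
  'i' => row 1
  'f' => row 0
Rows:
  Row 0: "laf"
  Row 1: "japi"
  Row 2: "mm"
First row length: 3

3


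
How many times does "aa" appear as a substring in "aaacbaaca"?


Searching for "aa" in "aaacbaaca"
Scanning each position:
  Position 0: "aa" => MATCH
  Position 1: "aa" => MATCH
  Position 2: "ac" => no
  Position 3: "cb" => no
  Position 4: "ba" => no
  Position 5: "aa" => MATCH
  Position 6: "ac" => no
  Position 7: "ca" => no
Total occurrences: 3

3


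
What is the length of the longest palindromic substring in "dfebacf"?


Input: "dfebacf"
Checking substrings for palindromes:
  No multi-char palindromic substrings found
Longest palindromic substring: "d" with length 1

1


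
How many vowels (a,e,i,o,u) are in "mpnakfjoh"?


Input: mpnakfjoh
Checking each character:
  'm' at position 0: consonant
  'p' at position 1: consonant
  'n' at position 2: consonant
  'a' at position 3: vowel (running total: 1)
  'k' at position 4: consonant
  'f' at position 5: consonant
  'j' at position 6: consonant
  'o' at position 7: vowel (running total: 2)
  'h' at position 8: consonant
Total vowels: 2

2


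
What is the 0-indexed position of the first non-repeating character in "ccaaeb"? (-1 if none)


Input: ccaaeb
Character frequencies:
  'a': 2
  'b': 1
  'c': 2
  'e': 1
Scanning left to right for freq == 1:
  Position 0 ('c'): freq=2, skip
  Position 1 ('c'): freq=2, skip
  Position 2 ('a'): freq=2, skip
  Position 3 ('a'): freq=2, skip
  Position 4 ('e'): unique! => answer = 4

4


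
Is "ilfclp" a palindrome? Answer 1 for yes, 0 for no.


Input: ilfclp
Reversed: plcfli
  Compare pos 0 ('i') with pos 5 ('p'): MISMATCH
  Compare pos 1 ('l') with pos 4 ('l'): match
  Compare pos 2 ('f') with pos 3 ('c'): MISMATCH
Result: not a palindrome

0


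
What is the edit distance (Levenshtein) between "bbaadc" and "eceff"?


Computing edit distance: "bbaadc" -> "eceff"
DP table:
           e    c    e    f    f
      0    1    2    3    4    5
  b   1    1    2    3    4    5
  b   2    2    2    3    4    5
  a   3    3    3    3    4    5
  a   4    4    4    4    4    5
  d   5    5    5    5    5    5
  c   6    6    5    6    6    6
Edit distance = dp[6][5] = 6

6


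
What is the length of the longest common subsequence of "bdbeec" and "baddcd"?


LCS of "bdbeec" and "baddcd"
DP table:
           b    a    d    d    c    d
      0    0    0    0    0    0    0
  b   0    1    1    1    1    1    1
  d   0    1    1    2    2    2    2
  b   0    1    1    2    2    2    2
  e   0    1    1    2    2    2    2
  e   0    1    1    2    2    2    2
  c   0    1    1    2    2    3    3
LCS length = dp[6][6] = 3

3


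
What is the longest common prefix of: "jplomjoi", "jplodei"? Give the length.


Words: jplomjoi, jplodei
  Position 0: all 'j' => match
  Position 1: all 'p' => match
  Position 2: all 'l' => match
  Position 3: all 'o' => match
  Position 4: ('m', 'd') => mismatch, stop
LCP = "jplo" (length 4)

4


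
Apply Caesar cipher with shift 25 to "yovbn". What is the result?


Caesar cipher: shift "yovbn" by 25
  'y' (pos 24) + 25 = pos 23 = 'x'
  'o' (pos 14) + 25 = pos 13 = 'n'
  'v' (pos 21) + 25 = pos 20 = 'u'
  'b' (pos 1) + 25 = pos 0 = 'a'
  'n' (pos 13) + 25 = pos 12 = 'm'
Result: xnuam

xnuam


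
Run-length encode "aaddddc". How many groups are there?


Input: aaddddc
Scanning for consecutive runs:
  Group 1: 'a' x 2 (positions 0-1)
  Group 2: 'd' x 4 (positions 2-5)
  Group 3: 'c' x 1 (positions 6-6)
Total groups: 3

3


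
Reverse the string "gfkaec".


Input: gfkaec
Reading characters right to left:
  Position 5: 'c'
  Position 4: 'e'
  Position 3: 'a'
  Position 2: 'k'
  Position 1: 'f'
  Position 0: 'g'
Reversed: ceakfg

ceakfg


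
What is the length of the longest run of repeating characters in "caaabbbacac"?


Input: "caaabbbacac"
Scanning for longest run:
  Position 1 ('a'): new char, reset run to 1
  Position 2 ('a'): continues run of 'a', length=2
  Position 3 ('a'): continues run of 'a', length=3
  Position 4 ('b'): new char, reset run to 1
  Position 5 ('b'): continues run of 'b', length=2
  Position 6 ('b'): continues run of 'b', length=3
  Position 7 ('a'): new char, reset run to 1
  Position 8 ('c'): new char, reset run to 1
  Position 9 ('a'): new char, reset run to 1
  Position 10 ('c'): new char, reset run to 1
Longest run: 'a' with length 3

3


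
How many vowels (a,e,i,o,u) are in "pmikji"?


Input: pmikji
Checking each character:
  'p' at position 0: consonant
  'm' at position 1: consonant
  'i' at position 2: vowel (running total: 1)
  'k' at position 3: consonant
  'j' at position 4: consonant
  'i' at position 5: vowel (running total: 2)
Total vowels: 2

2


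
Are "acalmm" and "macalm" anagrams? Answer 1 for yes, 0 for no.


Strings: "acalmm", "macalm"
Sorted first:  aaclmm
Sorted second: aaclmm
Sorted forms match => anagrams

1


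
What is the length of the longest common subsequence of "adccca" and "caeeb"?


LCS of "adccca" and "caeeb"
DP table:
           c    a    e    e    b
      0    0    0    0    0    0
  a   0    0    1    1    1    1
  d   0    0    1    1    1    1
  c   0    1    1    1    1    1
  c   0    1    1    1    1    1
  c   0    1    1    1    1    1
  a   0    1    2    2    2    2
LCS length = dp[6][5] = 2

2


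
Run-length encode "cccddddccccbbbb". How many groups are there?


Input: cccddddccccbbbb
Scanning for consecutive runs:
  Group 1: 'c' x 3 (positions 0-2)
  Group 2: 'd' x 4 (positions 3-6)
  Group 3: 'c' x 4 (positions 7-10)
  Group 4: 'b' x 4 (positions 11-14)
Total groups: 4

4


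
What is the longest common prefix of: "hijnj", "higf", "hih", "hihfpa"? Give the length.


Words: hijnj, higf, hih, hihfpa
  Position 0: all 'h' => match
  Position 1: all 'i' => match
  Position 2: ('j', 'g', 'h', 'h') => mismatch, stop
LCP = "hi" (length 2)

2


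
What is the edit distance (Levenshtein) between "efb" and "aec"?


Computing edit distance: "efb" -> "aec"
DP table:
           a    e    c
      0    1    2    3
  e   1    1    1    2
  f   2    2    2    2
  b   3    3    3    3
Edit distance = dp[3][3] = 3

3


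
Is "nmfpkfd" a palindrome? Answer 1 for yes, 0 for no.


Input: nmfpkfd
Reversed: dfkpfmn
  Compare pos 0 ('n') with pos 6 ('d'): MISMATCH
  Compare pos 1 ('m') with pos 5 ('f'): MISMATCH
  Compare pos 2 ('f') with pos 4 ('k'): MISMATCH
Result: not a palindrome

0


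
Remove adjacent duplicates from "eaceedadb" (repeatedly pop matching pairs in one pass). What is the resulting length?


Input: eaceedadb
Stack-based adjacent duplicate removal:
  Read 'e': push. Stack: e
  Read 'a': push. Stack: ea
  Read 'c': push. Stack: eac
  Read 'e': push. Stack: eace
  Read 'e': matches stack top 'e' => pop. Stack: eac
  Read 'd': push. Stack: eacd
  Read 'a': push. Stack: eacda
  Read 'd': push. Stack: eacdad
  Read 'b': push. Stack: eacdadb
Final stack: "eacdadb" (length 7)

7


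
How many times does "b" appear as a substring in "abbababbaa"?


Searching for "b" in "abbababbaa"
Scanning each position:
  Position 0: "a" => no
  Position 1: "b" => MATCH
  Position 2: "b" => MATCH
  Position 3: "a" => no
  Position 4: "b" => MATCH
  Position 5: "a" => no
  Position 6: "b" => MATCH
  Position 7: "b" => MATCH
  Position 8: "a" => no
  Position 9: "a" => no
Total occurrences: 5

5


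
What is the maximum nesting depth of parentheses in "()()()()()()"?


Input: "()()()()()()"
Tracking depth:
  Position 0 '(': depth becomes 1
  Position 1 ')': depth becomes 0
  Position 2 '(': depth becomes 1
  Position 3 ')': depth becomes 0
  Position 4 '(': depth becomes 1
  Position 5 ')': depth becomes 0
  Position 6 '(': depth becomes 1
  Position 7 ')': depth becomes 0
  Position 8 '(': depth becomes 1
  Position 9 ')': depth becomes 0
  Position 10 '(': depth becomes 1
  Position 11 ')': depth becomes 0
Maximum depth reached: 1

1


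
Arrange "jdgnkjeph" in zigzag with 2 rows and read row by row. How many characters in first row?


Zigzag "jdgnkjeph" into 2 rows:
Placing characters:
  'j' => row 0
  'd' => row 1
  'g' => row 0
  'n' => row 1
  'k' => row 0
  'j' => row 1
  'e' => row 0
  'p' => row 1
  'h' => row 0
Rows:
  Row 0: "jgkeh"
  Row 1: "dnjp"
First row length: 5

5


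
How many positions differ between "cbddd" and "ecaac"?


Comparing "cbddd" and "ecaac" position by position:
  Position 0: 'c' vs 'e' => DIFFER
  Position 1: 'b' vs 'c' => DIFFER
  Position 2: 'd' vs 'a' => DIFFER
  Position 3: 'd' vs 'a' => DIFFER
  Position 4: 'd' vs 'c' => DIFFER
Positions that differ: 5

5


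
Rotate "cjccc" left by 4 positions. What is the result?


Input: "cjccc", rotate left by 4
First 4 characters: "cjcc"
Remaining characters: "c"
Concatenate remaining + first: "c" + "cjcc" = "ccjcc"

ccjcc


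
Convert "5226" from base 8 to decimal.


Input: "5226" in base 8
Positional expansion:
  Digit '5' (value 5) x 8^3 = 2560
  Digit '2' (value 2) x 8^2 = 128
  Digit '2' (value 2) x 8^1 = 16
  Digit '6' (value 6) x 8^0 = 6
Sum = 2710

2710


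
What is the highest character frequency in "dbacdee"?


Input: dbacdee
Character counts:
  'a': 1
  'b': 1
  'c': 1
  'd': 2
  'e': 2
Maximum frequency: 2

2


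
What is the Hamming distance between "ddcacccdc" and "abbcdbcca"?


Comparing "ddcacccdc" and "abbcdbcca" position by position:
  Position 0: 'd' vs 'a' => differ
  Position 1: 'd' vs 'b' => differ
  Position 2: 'c' vs 'b' => differ
  Position 3: 'a' vs 'c' => differ
  Position 4: 'c' vs 'd' => differ
  Position 5: 'c' vs 'b' => differ
  Position 6: 'c' vs 'c' => same
  Position 7: 'd' vs 'c' => differ
  Position 8: 'c' vs 'a' => differ
Total differences (Hamming distance): 8

8


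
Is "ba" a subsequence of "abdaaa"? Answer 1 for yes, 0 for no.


Check if "ba" is a subsequence of "abdaaa"
Greedy scan:
  Position 0 ('a'): no match needed
  Position 1 ('b'): matches sub[0] = 'b'
  Position 2 ('d'): no match needed
  Position 3 ('a'): matches sub[1] = 'a'
  Position 4 ('a'): no match needed
  Position 5 ('a'): no match needed
All 2 characters matched => is a subsequence

1


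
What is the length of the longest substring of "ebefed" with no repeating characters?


Input: "ebefed"
Sliding window (track last position of each char):
  Position 0 ('e'): window [0,0] length 1 -- new best
  Position 1 ('b'): window [0,1] length 2 -- new best
  Position 2 ('e'): repeat (last at 0), move window start to 1
  Position 2 ('e'): window [1,2] length 2
  Position 3 ('f'): window [1,3] length 3 -- new best
  Position 4 ('e'): repeat (last at 2), move window start to 3
  Position 4 ('e'): window [3,4] length 2
  Position 5 ('d'): window [3,5] length 3
Longest substring with no repeats: "bef" with length 3

3


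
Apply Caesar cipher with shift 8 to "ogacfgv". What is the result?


Caesar cipher: shift "ogacfgv" by 8
  'o' (pos 14) + 8 = pos 22 = 'w'
  'g' (pos 6) + 8 = pos 14 = 'o'
  'a' (pos 0) + 8 = pos 8 = 'i'
  'c' (pos 2) + 8 = pos 10 = 'k'
  'f' (pos 5) + 8 = pos 13 = 'n'
  'g' (pos 6) + 8 = pos 14 = 'o'
  'v' (pos 21) + 8 = pos 3 = 'd'
Result: woiknod

woiknod


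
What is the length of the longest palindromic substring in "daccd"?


Input: "daccd"
Checking substrings for palindromes:
  [2:4] "cc" (len 2) => palindrome
Longest palindromic substring: "cc" with length 2

2


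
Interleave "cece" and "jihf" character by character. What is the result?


Interleaving "cece" and "jihf":
  Position 0: 'c' from first, 'j' from second => "cj"
  Position 1: 'e' from first, 'i' from second => "ei"
  Position 2: 'c' from first, 'h' from second => "ch"
  Position 3: 'e' from first, 'f' from second => "ef"
Result: cjeichef

cjeichef


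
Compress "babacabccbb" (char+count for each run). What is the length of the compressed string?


Input: babacabccbb
Runs:
  'b' x 1 => "b1"
  'a' x 1 => "a1"
  'b' x 1 => "b1"
  'a' x 1 => "a1"
  'c' x 1 => "c1"
  'a' x 1 => "a1"
  'b' x 1 => "b1"
  'c' x 2 => "c2"
  'b' x 2 => "b2"
Compressed: "b1a1b1a1c1a1b1c2b2"
Compressed length: 18

18


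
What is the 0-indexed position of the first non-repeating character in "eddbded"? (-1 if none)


Input: eddbded
Character frequencies:
  'b': 1
  'd': 4
  'e': 2
Scanning left to right for freq == 1:
  Position 0 ('e'): freq=2, skip
  Position 1 ('d'): freq=4, skip
  Position 2 ('d'): freq=4, skip
  Position 3 ('b'): unique! => answer = 3

3


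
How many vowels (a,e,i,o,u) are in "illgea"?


Input: illgea
Checking each character:
  'i' at position 0: vowel (running total: 1)
  'l' at position 1: consonant
  'l' at position 2: consonant
  'g' at position 3: consonant
  'e' at position 4: vowel (running total: 2)
  'a' at position 5: vowel (running total: 3)
Total vowels: 3

3


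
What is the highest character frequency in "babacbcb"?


Input: babacbcb
Character counts:
  'a': 2
  'b': 4
  'c': 2
Maximum frequency: 4

4


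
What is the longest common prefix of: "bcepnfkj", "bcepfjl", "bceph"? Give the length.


Words: bcepnfkj, bcepfjl, bceph
  Position 0: all 'b' => match
  Position 1: all 'c' => match
  Position 2: all 'e' => match
  Position 3: all 'p' => match
  Position 4: ('n', 'f', 'h') => mismatch, stop
LCP = "bcep" (length 4)

4


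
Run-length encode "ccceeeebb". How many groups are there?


Input: ccceeeebb
Scanning for consecutive runs:
  Group 1: 'c' x 3 (positions 0-2)
  Group 2: 'e' x 4 (positions 3-6)
  Group 3: 'b' x 2 (positions 7-8)
Total groups: 3

3


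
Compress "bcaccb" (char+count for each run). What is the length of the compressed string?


Input: bcaccb
Runs:
  'b' x 1 => "b1"
  'c' x 1 => "c1"
  'a' x 1 => "a1"
  'c' x 2 => "c2"
  'b' x 1 => "b1"
Compressed: "b1c1a1c2b1"
Compressed length: 10

10


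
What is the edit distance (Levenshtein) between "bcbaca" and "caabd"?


Computing edit distance: "bcbaca" -> "caabd"
DP table:
           c    a    a    b    d
      0    1    2    3    4    5
  b   1    1    2    3    3    4
  c   2    1    2    3    4    4
  b   3    2    2    3    3    4
  a   4    3    2    2    3    4
  c   5    4    3    3    3    4
  a   6    5    4    3    4    4
Edit distance = dp[6][5] = 4

4


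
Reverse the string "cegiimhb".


Input: cegiimhb
Reading characters right to left:
  Position 7: 'b'
  Position 6: 'h'
  Position 5: 'm'
  Position 4: 'i'
  Position 3: 'i'
  Position 2: 'g'
  Position 1: 'e'
  Position 0: 'c'
Reversed: bhmiigec

bhmiigec


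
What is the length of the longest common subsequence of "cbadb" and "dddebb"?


LCS of "cbadb" and "dddebb"
DP table:
           d    d    d    e    b    b
      0    0    0    0    0    0    0
  c   0    0    0    0    0    0    0
  b   0    0    0    0    0    1    1
  a   0    0    0    0    0    1    1
  d   0    1    1    1    1    1    1
  b   0    1    1    1    1    2    2
LCS length = dp[5][6] = 2

2


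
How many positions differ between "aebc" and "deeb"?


Comparing "aebc" and "deeb" position by position:
  Position 0: 'a' vs 'd' => DIFFER
  Position 1: 'e' vs 'e' => same
  Position 2: 'b' vs 'e' => DIFFER
  Position 3: 'c' vs 'b' => DIFFER
Positions that differ: 3

3


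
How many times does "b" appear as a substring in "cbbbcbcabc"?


Searching for "b" in "cbbbcbcabc"
Scanning each position:
  Position 0: "c" => no
  Position 1: "b" => MATCH
  Position 2: "b" => MATCH
  Position 3: "b" => MATCH
  Position 4: "c" => no
  Position 5: "b" => MATCH
  Position 6: "c" => no
  Position 7: "a" => no
  Position 8: "b" => MATCH
  Position 9: "c" => no
Total occurrences: 5

5


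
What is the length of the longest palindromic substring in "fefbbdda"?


Input: "fefbbdda"
Checking substrings for palindromes:
  [0:3] "fef" (len 3) => palindrome
  [3:5] "bb" (len 2) => palindrome
  [5:7] "dd" (len 2) => palindrome
Longest palindromic substring: "fef" with length 3

3


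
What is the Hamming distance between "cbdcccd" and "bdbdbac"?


Comparing "cbdcccd" and "bdbdbac" position by position:
  Position 0: 'c' vs 'b' => differ
  Position 1: 'b' vs 'd' => differ
  Position 2: 'd' vs 'b' => differ
  Position 3: 'c' vs 'd' => differ
  Position 4: 'c' vs 'b' => differ
  Position 5: 'c' vs 'a' => differ
  Position 6: 'd' vs 'c' => differ
Total differences (Hamming distance): 7

7


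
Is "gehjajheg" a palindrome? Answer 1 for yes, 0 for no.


Input: gehjajheg
Reversed: gehjajheg
  Compare pos 0 ('g') with pos 8 ('g'): match
  Compare pos 1 ('e') with pos 7 ('e'): match
  Compare pos 2 ('h') with pos 6 ('h'): match
  Compare pos 3 ('j') with pos 5 ('j'): match
Result: palindrome

1


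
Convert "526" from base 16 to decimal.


Input: "526" in base 16
Positional expansion:
  Digit '5' (value 5) x 16^2 = 1280
  Digit '2' (value 2) x 16^1 = 32
  Digit '6' (value 6) x 16^0 = 6
Sum = 1318

1318


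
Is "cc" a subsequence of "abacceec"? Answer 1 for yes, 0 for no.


Check if "cc" is a subsequence of "abacceec"
Greedy scan:
  Position 0 ('a'): no match needed
  Position 1 ('b'): no match needed
  Position 2 ('a'): no match needed
  Position 3 ('c'): matches sub[0] = 'c'
  Position 4 ('c'): matches sub[1] = 'c'
  Position 5 ('e'): no match needed
  Position 6 ('e'): no match needed
  Position 7 ('c'): no match needed
All 2 characters matched => is a subsequence

1


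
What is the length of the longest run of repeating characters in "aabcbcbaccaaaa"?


Input: "aabcbcbaccaaaa"
Scanning for longest run:
  Position 1 ('a'): continues run of 'a', length=2
  Position 2 ('b'): new char, reset run to 1
  Position 3 ('c'): new char, reset run to 1
  Position 4 ('b'): new char, reset run to 1
  Position 5 ('c'): new char, reset run to 1
  Position 6 ('b'): new char, reset run to 1
  Position 7 ('a'): new char, reset run to 1
  Position 8 ('c'): new char, reset run to 1
  Position 9 ('c'): continues run of 'c', length=2
  Position 10 ('a'): new char, reset run to 1
  Position 11 ('a'): continues run of 'a', length=2
  Position 12 ('a'): continues run of 'a', length=3
  Position 13 ('a'): continues run of 'a', length=4
Longest run: 'a' with length 4

4


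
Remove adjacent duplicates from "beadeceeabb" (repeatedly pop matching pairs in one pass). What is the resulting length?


Input: beadeceeabb
Stack-based adjacent duplicate removal:
  Read 'b': push. Stack: b
  Read 'e': push. Stack: be
  Read 'a': push. Stack: bea
  Read 'd': push. Stack: bead
  Read 'e': push. Stack: beade
  Read 'c': push. Stack: beadec
  Read 'e': push. Stack: beadece
  Read 'e': matches stack top 'e' => pop. Stack: beadec
  Read 'a': push. Stack: beadeca
  Read 'b': push. Stack: beadecab
  Read 'b': matches stack top 'b' => pop. Stack: beadeca
Final stack: "beadeca" (length 7)

7


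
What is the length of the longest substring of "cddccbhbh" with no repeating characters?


Input: "cddccbhbh"
Sliding window (track last position of each char):
  Position 0 ('c'): window [0,0] length 1 -- new best
  Position 1 ('d'): window [0,1] length 2 -- new best
  Position 2 ('d'): repeat (last at 1), move window start to 2
  Position 2 ('d'): window [2,2] length 1
  Position 3 ('c'): window [2,3] length 2
  Position 4 ('c'): repeat (last at 3), move window start to 4
  Position 4 ('c'): window [4,4] length 1
  Position 5 ('b'): window [4,5] length 2
  Position 6 ('h'): window [4,6] length 3 -- new best
  Position 7 ('b'): repeat (last at 5), move window start to 6
  Position 7 ('b'): window [6,7] length 2
  Position 8 ('h'): repeat (last at 6), move window start to 7
  Position 8 ('h'): window [7,8] length 2
Longest substring with no repeats: "cbh" with length 3

3


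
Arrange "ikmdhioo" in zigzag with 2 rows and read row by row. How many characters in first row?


Zigzag "ikmdhioo" into 2 rows:
Placing characters:
  'i' => row 0
  'k' => row 1
  'm' => row 0
  'd' => row 1
  'h' => row 0
  'i' => row 1
  'o' => row 0
  'o' => row 1
Rows:
  Row 0: "imho"
  Row 1: "kdio"
First row length: 4

4


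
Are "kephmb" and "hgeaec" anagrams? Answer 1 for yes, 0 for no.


Strings: "kephmb", "hgeaec"
Sorted first:  behkmp
Sorted second: aceegh
Differ at position 0: 'b' vs 'a' => not anagrams

0


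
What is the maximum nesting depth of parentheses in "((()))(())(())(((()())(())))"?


Input: "((()))(())(())(((()())(())))"
Tracking depth:
  Position 0 '(': depth becomes 1
  Position 1 '(': depth becomes 2
  Position 2 '(': depth becomes 3
  Position 3 ')': depth becomes 2
  Position 4 ')': depth becomes 1
  Position 5 ')': depth becomes 0
  Position 6 '(': depth becomes 1
  Position 7 '(': depth becomes 2
  Position 8 ')': depth becomes 1
  Position 9 ')': depth becomes 0
  Position 10 '(': depth becomes 1
  Position 11 '(': depth becomes 2
  Position 12 ')': depth becomes 1
  Position 13 ')': depth becomes 0
  Position 14 '(': depth becomes 1
  Position 15 '(': depth becomes 2
  Position 16 '(': depth becomes 3
  Position 17 '(': depth becomes 4
  Position 18 ')': depth becomes 3
  Position 19 '(': depth becomes 4
  Position 20 ')': depth becomes 3
  Position 21 ')': depth becomes 2
  Position 22 '(': depth becomes 3
  Position 23 '(': depth becomes 4
  Position 24 ')': depth becomes 3
  Position 25 ')': depth becomes 2
  Position 26 ')': depth becomes 1
  Position 27 ')': depth becomes 0
Maximum depth reached: 4

4


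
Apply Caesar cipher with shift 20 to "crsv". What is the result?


Caesar cipher: shift "crsv" by 20
  'c' (pos 2) + 20 = pos 22 = 'w'
  'r' (pos 17) + 20 = pos 11 = 'l'
  's' (pos 18) + 20 = pos 12 = 'm'
  'v' (pos 21) + 20 = pos 15 = 'p'
Result: wlmp

wlmp


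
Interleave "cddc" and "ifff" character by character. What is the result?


Interleaving "cddc" and "ifff":
  Position 0: 'c' from first, 'i' from second => "ci"
  Position 1: 'd' from first, 'f' from second => "df"
  Position 2: 'd' from first, 'f' from second => "df"
  Position 3: 'c' from first, 'f' from second => "cf"
Result: cidfdfcf

cidfdfcf


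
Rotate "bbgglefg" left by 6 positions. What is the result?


Input: "bbgglefg", rotate left by 6
First 6 characters: "bbggle"
Remaining characters: "fg"
Concatenate remaining + first: "fg" + "bbggle" = "fgbbggle"

fgbbggle


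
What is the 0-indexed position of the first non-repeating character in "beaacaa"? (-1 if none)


Input: beaacaa
Character frequencies:
  'a': 4
  'b': 1
  'c': 1
  'e': 1
Scanning left to right for freq == 1:
  Position 0 ('b'): unique! => answer = 0

0


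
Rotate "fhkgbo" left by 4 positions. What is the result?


Input: "fhkgbo", rotate left by 4
First 4 characters: "fhkg"
Remaining characters: "bo"
Concatenate remaining + first: "bo" + "fhkg" = "bofhkg"

bofhkg


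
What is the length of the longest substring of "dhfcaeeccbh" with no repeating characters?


Input: "dhfcaeeccbh"
Sliding window (track last position of each char):
  Position 0 ('d'): window [0,0] length 1 -- new best
  Position 1 ('h'): window [0,1] length 2 -- new best
  Position 2 ('f'): window [0,2] length 3 -- new best
  Position 3 ('c'): window [0,3] length 4 -- new best
  Position 4 ('a'): window [0,4] length 5 -- new best
  Position 5 ('e'): window [0,5] length 6 -- new best
  Position 6 ('e'): repeat (last at 5), move window start to 6
  Position 6 ('e'): window [6,6] length 1
  Position 7 ('c'): window [6,7] length 2
  Position 8 ('c'): repeat (last at 7), move window start to 8
  Position 8 ('c'): window [8,8] length 1
  Position 9 ('b'): window [8,9] length 2
  Position 10 ('h'): window [8,10] length 3
Longest substring with no repeats: "dhfcae" with length 6

6


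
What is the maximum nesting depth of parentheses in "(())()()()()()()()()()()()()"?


Input: "(())()()()()()()()()()()()()"
Tracking depth:
  Position 0 '(': depth becomes 1
  Position 1 '(': depth becomes 2
  Position 2 ')': depth becomes 1
  Position 3 ')': depth becomes 0
  Position 4 '(': depth becomes 1
  Position 5 ')': depth becomes 0
  Position 6 '(': depth becomes 1
  Position 7 ')': depth becomes 0
  Position 8 '(': depth becomes 1
  Position 9 ')': depth becomes 0
  Position 10 '(': depth becomes 1
  Position 11 ')': depth becomes 0
  Position 12 '(': depth becomes 1
  Position 13 ')': depth becomes 0
  Position 14 '(': depth becomes 1
  Position 15 ')': depth becomes 0
  Position 16 '(': depth becomes 1
  Position 17 ')': depth becomes 0
  Position 18 '(': depth becomes 1
  Position 19 ')': depth becomes 0
  Position 20 '(': depth becomes 1
  Position 21 ')': depth becomes 0
  Position 22 '(': depth becomes 1
  Position 23 ')': depth becomes 0
  Position 24 '(': depth becomes 1
  Position 25 ')': depth becomes 0
  Position 26 '(': depth becomes 1
  Position 27 ')': depth becomes 0
Maximum depth reached: 2

2


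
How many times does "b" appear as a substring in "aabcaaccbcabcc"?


Searching for "b" in "aabcaaccbcabcc"
Scanning each position:
  Position 0: "a" => no
  Position 1: "a" => no
  Position 2: "b" => MATCH
  Position 3: "c" => no
  Position 4: "a" => no
  Position 5: "a" => no
  Position 6: "c" => no
  Position 7: "c" => no
  Position 8: "b" => MATCH
  Position 9: "c" => no
  Position 10: "a" => no
  Position 11: "b" => MATCH
  Position 12: "c" => no
  Position 13: "c" => no
Total occurrences: 3

3


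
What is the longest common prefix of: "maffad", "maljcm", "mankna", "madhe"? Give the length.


Words: maffad, maljcm, mankna, madhe
  Position 0: all 'm' => match
  Position 1: all 'a' => match
  Position 2: ('f', 'l', 'n', 'd') => mismatch, stop
LCP = "ma" (length 2)

2


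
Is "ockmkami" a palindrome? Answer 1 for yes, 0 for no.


Input: ockmkami
Reversed: imakmkco
  Compare pos 0 ('o') with pos 7 ('i'): MISMATCH
  Compare pos 1 ('c') with pos 6 ('m'): MISMATCH
  Compare pos 2 ('k') with pos 5 ('a'): MISMATCH
  Compare pos 3 ('m') with pos 4 ('k'): MISMATCH
Result: not a palindrome

0


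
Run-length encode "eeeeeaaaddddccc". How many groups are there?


Input: eeeeeaaaddddccc
Scanning for consecutive runs:
  Group 1: 'e' x 5 (positions 0-4)
  Group 2: 'a' x 3 (positions 5-7)
  Group 3: 'd' x 4 (positions 8-11)
  Group 4: 'c' x 3 (positions 12-14)
Total groups: 4

4


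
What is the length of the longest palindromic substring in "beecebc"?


Input: "beecebc"
Checking substrings for palindromes:
  [2:5] "ece" (len 3) => palindrome
  [1:3] "ee" (len 2) => palindrome
Longest palindromic substring: "ece" with length 3

3


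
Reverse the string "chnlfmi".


Input: chnlfmi
Reading characters right to left:
  Position 6: 'i'
  Position 5: 'm'
  Position 4: 'f'
  Position 3: 'l'
  Position 2: 'n'
  Position 1: 'h'
  Position 0: 'c'
Reversed: imflnhc

imflnhc


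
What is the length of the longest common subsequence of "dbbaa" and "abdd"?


LCS of "dbbaa" and "abdd"
DP table:
           a    b    d    d
      0    0    0    0    0
  d   0    0    0    1    1
  b   0    0    1    1    1
  b   0    0    1    1    1
  a   0    1    1    1    1
  a   0    1    1    1    1
LCS length = dp[5][4] = 1

1


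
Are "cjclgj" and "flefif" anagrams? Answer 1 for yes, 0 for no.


Strings: "cjclgj", "flefif"
Sorted first:  ccgjjl
Sorted second: efffil
Differ at position 0: 'c' vs 'e' => not anagrams

0


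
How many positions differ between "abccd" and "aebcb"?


Comparing "abccd" and "aebcb" position by position:
  Position 0: 'a' vs 'a' => same
  Position 1: 'b' vs 'e' => DIFFER
  Position 2: 'c' vs 'b' => DIFFER
  Position 3: 'c' vs 'c' => same
  Position 4: 'd' vs 'b' => DIFFER
Positions that differ: 3

3


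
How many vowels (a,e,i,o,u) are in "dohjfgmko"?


Input: dohjfgmko
Checking each character:
  'd' at position 0: consonant
  'o' at position 1: vowel (running total: 1)
  'h' at position 2: consonant
  'j' at position 3: consonant
  'f' at position 4: consonant
  'g' at position 5: consonant
  'm' at position 6: consonant
  'k' at position 7: consonant
  'o' at position 8: vowel (running total: 2)
Total vowels: 2

2
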